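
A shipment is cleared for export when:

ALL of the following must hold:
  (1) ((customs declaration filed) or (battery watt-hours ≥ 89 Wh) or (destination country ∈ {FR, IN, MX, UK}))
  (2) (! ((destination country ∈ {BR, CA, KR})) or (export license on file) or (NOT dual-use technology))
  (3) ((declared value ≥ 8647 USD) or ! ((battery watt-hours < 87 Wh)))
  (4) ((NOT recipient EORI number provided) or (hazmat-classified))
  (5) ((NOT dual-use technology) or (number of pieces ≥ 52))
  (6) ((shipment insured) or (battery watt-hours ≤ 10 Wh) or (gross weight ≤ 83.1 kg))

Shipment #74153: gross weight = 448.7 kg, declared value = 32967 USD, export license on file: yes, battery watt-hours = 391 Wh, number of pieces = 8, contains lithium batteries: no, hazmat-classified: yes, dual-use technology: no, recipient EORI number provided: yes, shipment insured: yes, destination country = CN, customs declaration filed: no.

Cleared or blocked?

Atomic conditions:
  customs declaration filed: no → false
  battery watt-hours ≥ 89 Wh: 391 ≥ 89 is true
  destination country ∈ {FR, IN, MX, UK}: CN is not in the set → false
  destination country ∈ {BR, CA, KR}: CN is not in the set → false
  export license on file: yes → true
  NOT dual-use technology: no → true
  declared value ≥ 8647 USD: 32967 ≥ 8647 is true
  battery watt-hours < 87 Wh: 391 < 87 is false
  NOT recipient EORI number provided: yes → false
  hazmat-classified: yes → true
  number of pieces ≥ 52: 8 ≥ 52 is false
  shipment insured: yes → true
  battery watt-hours ≤ 10 Wh: 391 ≤ 10 is false
  gross weight ≤ 83.1 kg: 448.7 ≤ 83.1 is false
Combine:
[1] false OR true OR false = true
[2.1] NOT false = true
[2] true OR true OR true = true
[3.2] NOT false = true
[3] true OR true = true
[4] false OR true = true
[5] true OR false = true
[6] true OR false OR false = true
[root] true AND true AND true AND true AND true AND true = true
Overall: true → cleared

Cleared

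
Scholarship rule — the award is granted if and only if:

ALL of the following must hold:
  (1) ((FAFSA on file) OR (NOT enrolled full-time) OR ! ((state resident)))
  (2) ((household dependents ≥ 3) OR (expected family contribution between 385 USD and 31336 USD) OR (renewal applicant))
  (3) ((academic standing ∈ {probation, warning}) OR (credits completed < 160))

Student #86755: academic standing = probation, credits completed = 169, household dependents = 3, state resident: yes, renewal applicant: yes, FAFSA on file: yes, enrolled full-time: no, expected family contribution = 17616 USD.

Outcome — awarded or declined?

Awarded

Atomic conditions:
  FAFSA on file: yes → true
  NOT enrolled full-time: no → true
  state resident: yes → true
  household dependents ≥ 3: 3 ≥ 3 is true
  expected family contribution between 385 USD and 31336 USD: 17616 in [385, 31336] is true
  renewal applicant: yes → true
  academic standing ∈ {probation, warning}: probation is in the set → true
  credits completed < 160: 169 < 160 is false
Combine:
[1.3] NOT true = false
[1] true OR true OR false = true
[2] true OR true OR true = true
[3] true OR false = true
[root] true AND true AND true = true
Overall: true → awarded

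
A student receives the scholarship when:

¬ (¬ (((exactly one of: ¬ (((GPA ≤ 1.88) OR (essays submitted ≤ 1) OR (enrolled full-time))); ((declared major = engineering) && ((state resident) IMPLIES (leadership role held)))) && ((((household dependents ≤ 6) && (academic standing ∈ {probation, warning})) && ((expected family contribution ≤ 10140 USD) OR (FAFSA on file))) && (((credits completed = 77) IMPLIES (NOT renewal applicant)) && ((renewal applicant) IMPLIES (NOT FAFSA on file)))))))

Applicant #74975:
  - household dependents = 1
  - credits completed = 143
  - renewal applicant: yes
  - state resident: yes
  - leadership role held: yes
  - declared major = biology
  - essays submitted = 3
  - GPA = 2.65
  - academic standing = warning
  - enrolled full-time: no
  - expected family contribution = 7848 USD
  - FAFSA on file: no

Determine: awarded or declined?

Atomic conditions:
  GPA ≤ 1.88: 2.65 ≤ 1.88 is false
  essays submitted ≤ 1: 3 ≤ 1 is false
  enrolled full-time: no → false
  declared major = engineering: biology == engineering is false
  state resident: yes → true
  leadership role held: yes → true
  household dependents ≤ 6: 1 ≤ 6 is true
  academic standing ∈ {probation, warning}: warning is in the set → true
  expected family contribution ≤ 10140 USD: 7848 ≤ 10140 is true
  FAFSA on file: no → false
  credits completed = 77: 143 == 77 is false
  NOT renewal applicant: yes → false
  renewal applicant: yes → true
  NOT FAFSA on file: no → true
Combine:
[1.1.1.1.1] false OR false OR false = false
[1.1.1.1] NOT false = true
[1.1.1.2.2] true → true = true
[1.1.1.2] false AND true = false
[1.1.1] exactly-one(true, false) = true
[1.1.2.1.1] true AND true = true
[1.1.2.1.2] true OR false = true
[1.1.2.1] true AND true = true
[1.1.2.2.1] false → false (antecedent false ⇒ implication holds) = true
[1.1.2.2.2] true → true = true
[1.1.2.2] true AND true = true
[1.1.2] true AND true = true
[1.1] true AND true = true
[1] NOT true = false
[root] NOT false = true
Overall: true → awarded

Awarded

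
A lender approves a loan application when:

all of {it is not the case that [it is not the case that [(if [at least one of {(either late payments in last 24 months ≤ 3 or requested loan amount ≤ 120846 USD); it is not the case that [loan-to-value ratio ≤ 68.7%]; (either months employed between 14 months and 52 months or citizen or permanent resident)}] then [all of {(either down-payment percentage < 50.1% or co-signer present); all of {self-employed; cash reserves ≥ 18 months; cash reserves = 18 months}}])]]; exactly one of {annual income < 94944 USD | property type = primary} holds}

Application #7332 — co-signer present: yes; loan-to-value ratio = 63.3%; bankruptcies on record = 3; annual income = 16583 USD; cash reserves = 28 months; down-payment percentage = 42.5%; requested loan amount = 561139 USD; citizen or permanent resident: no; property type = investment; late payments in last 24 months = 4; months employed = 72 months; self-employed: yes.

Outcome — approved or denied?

Atomic conditions:
  late payments in last 24 months ≤ 3: 4 ≤ 3 is false
  requested loan amount ≤ 120846 USD: 561139 ≤ 120846 is false
  loan-to-value ratio ≤ 68.7%: 63.3 ≤ 68.7 is true
  months employed between 14 months and 52 months: 72 in [14, 52] is false
  citizen or permanent resident: no → false
  down-payment percentage < 50.1%: 42.5 < 50.1 is true
  co-signer present: yes → true
  self-employed: yes → true
  cash reserves ≥ 18 months: 28 ≥ 18 is true
  cash reserves = 18 months: 28 == 18 is false
  annual income < 94944 USD: 16583 < 94944 is true
  property type = primary: investment == primary is false
Combine:
[1.1.1.1.1] false OR false = false
[1.1.1.1.2] NOT true = false
[1.1.1.1.3] false OR false = false
[1.1.1.1] false OR false OR false = false
[1.1.1.2.1] true OR true = true
[1.1.1.2.2] true AND true AND false = false
[1.1.1.2] true AND false = false
[1.1.1] false → false (antecedent false ⇒ implication holds) = true
[1.1] NOT true = false
[1] NOT false = true
[2] exactly-one(true, false) = true
[root] true AND true = true
Overall: true → approved

Approved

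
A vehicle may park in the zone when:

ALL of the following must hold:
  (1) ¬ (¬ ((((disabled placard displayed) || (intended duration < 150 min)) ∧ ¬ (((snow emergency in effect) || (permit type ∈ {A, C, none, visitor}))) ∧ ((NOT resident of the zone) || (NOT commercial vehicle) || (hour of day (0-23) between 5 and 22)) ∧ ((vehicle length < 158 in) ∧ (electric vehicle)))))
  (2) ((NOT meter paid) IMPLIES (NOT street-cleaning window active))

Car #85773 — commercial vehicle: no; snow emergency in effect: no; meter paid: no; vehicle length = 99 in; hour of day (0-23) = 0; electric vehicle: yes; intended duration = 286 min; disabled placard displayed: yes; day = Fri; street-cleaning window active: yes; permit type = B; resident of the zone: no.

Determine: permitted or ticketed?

Atomic conditions:
  disabled placard displayed: yes → true
  intended duration < 150 min: 286 < 150 is false
  snow emergency in effect: no → false
  permit type ∈ {A, C, none, visitor}: B is not in the set → false
  NOT resident of the zone: no → true
  NOT commercial vehicle: no → true
  hour of day (0-23) between 5 and 22: 0 in [5, 22] is false
  vehicle length < 158 in: 99 < 158 is true
  electric vehicle: yes → true
  NOT meter paid: no → true
  NOT street-cleaning window active: yes → false
Combine:
[1.1.1.1] true OR false = true
[1.1.1.2.1] false OR false = false
[1.1.1.2] NOT false = true
[1.1.1.3] true OR true OR false = true
[1.1.1.4] true AND true = true
[1.1.1] true AND true AND true AND true = true
[1.1] NOT true = false
[1] NOT false = true
[2] true → false = false
[root] true AND false = false
Overall: false → ticketed

Ticketed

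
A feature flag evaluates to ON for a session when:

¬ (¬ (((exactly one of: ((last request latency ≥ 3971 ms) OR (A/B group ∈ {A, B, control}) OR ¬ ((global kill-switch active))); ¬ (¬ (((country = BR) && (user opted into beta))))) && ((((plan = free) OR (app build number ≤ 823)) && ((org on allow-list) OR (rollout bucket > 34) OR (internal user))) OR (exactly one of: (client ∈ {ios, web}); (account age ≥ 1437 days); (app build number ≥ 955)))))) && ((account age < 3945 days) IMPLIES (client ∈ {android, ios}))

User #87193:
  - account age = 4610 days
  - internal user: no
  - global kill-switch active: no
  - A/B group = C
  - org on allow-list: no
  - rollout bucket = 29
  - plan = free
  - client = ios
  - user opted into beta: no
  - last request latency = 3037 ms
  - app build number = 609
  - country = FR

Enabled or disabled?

Disabled

Atomic conditions:
  last request latency ≥ 3971 ms: 3037 ≥ 3971 is false
  A/B group ∈ {A, B, control}: C is not in the set → false
  global kill-switch active: no → false
  country = BR: FR == BR is false
  user opted into beta: no → false
  plan = free: free == free is true
  app build number ≤ 823: 609 ≤ 823 is true
  org on allow-list: no → false
  rollout bucket > 34: 29 > 34 is false
  internal user: no → false
  client ∈ {ios, web}: ios is in the set → true
  account age ≥ 1437 days: 4610 ≥ 1437 is true
  app build number ≥ 955: 609 ≥ 955 is false
  account age < 3945 days: 4610 < 3945 is false
  client ∈ {android, ios}: ios is in the set → true
Combine:
[1.1.1.1.1.3] NOT false = true
[1.1.1.1.1] false OR false OR true = true
[1.1.1.1.2.1.1] false AND false = false
[1.1.1.1.2.1] NOT false = true
[1.1.1.1.2] NOT true = false
[1.1.1.1] exactly-one(true, false) = true
[1.1.1.2.1.1] true OR true = true
[1.1.1.2.1.2] false OR false OR false = false
[1.1.1.2.1] true AND false = false
[1.1.1.2.2] exactly-one(true, true, false) = false
[1.1.1.2] false OR false = false
[1.1.1] true AND false = false
[1.1] NOT false = true
[1] NOT true = false
[2] false → true (antecedent false ⇒ implication holds) = true
[root] false AND true = false
Overall: false → disabled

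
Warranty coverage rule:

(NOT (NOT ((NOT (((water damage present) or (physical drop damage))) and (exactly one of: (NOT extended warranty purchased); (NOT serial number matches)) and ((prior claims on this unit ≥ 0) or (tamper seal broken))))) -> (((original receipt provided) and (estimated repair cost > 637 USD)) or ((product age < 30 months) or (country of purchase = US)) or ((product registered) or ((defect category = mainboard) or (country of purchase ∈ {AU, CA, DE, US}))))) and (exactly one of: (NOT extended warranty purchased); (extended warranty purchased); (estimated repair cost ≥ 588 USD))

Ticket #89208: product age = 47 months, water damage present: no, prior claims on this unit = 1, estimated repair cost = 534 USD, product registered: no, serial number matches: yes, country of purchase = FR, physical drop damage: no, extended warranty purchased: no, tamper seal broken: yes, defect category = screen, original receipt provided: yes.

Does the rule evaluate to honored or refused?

Atomic conditions:
  water damage present: no → false
  physical drop damage: no → false
  NOT extended warranty purchased: no → true
  NOT serial number matches: yes → false
  prior claims on this unit ≥ 0: 1 ≥ 0 is true
  tamper seal broken: yes → true
  original receipt provided: yes → true
  estimated repair cost > 637 USD: 534 > 637 is false
  product age < 30 months: 47 < 30 is false
  country of purchase = US: FR == US is false
  product registered: no → false
  defect category = mainboard: screen == mainboard is false
  country of purchase ∈ {AU, CA, DE, US}: FR is not in the set → false
  extended warranty purchased: no → false
  estimated repair cost ≥ 588 USD: 534 ≥ 588 is false
Combine:
[1.1.1.1.1.1] false OR false = false
[1.1.1.1.1] NOT false = true
[1.1.1.1.2] exactly-one(true, false) = true
[1.1.1.1.3] true OR true = true
[1.1.1.1] true AND true AND true = true
[1.1.1] NOT true = false
[1.1] NOT false = true
[1.2.1] true AND false = false
[1.2.2] false OR false = false
[1.2.3.2] false OR false = false
[1.2.3] false OR false = false
[1.2] false OR false OR false = false
[1] true → false = false
[2] exactly-one(true, false, false) = true
[root] false AND true = false
Overall: false → refused

Refused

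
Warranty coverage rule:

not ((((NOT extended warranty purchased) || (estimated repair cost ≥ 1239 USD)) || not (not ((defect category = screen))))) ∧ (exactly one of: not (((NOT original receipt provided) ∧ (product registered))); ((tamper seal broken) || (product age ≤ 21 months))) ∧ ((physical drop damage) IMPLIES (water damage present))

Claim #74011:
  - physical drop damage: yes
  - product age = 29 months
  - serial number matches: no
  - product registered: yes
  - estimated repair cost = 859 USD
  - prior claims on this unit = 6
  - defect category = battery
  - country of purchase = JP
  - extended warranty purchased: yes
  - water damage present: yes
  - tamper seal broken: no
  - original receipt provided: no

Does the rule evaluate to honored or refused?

Refused

Atomic conditions:
  NOT extended warranty purchased: yes → false
  estimated repair cost ≥ 1239 USD: 859 ≥ 1239 is false
  defect category = screen: battery == screen is false
  NOT original receipt provided: no → true
  product registered: yes → true
  tamper seal broken: no → false
  product age ≤ 21 months: 29 ≤ 21 is false
  physical drop damage: yes → true
  water damage present: yes → true
Combine:
[1.1.1] false OR false = false
[1.1.2.1] NOT false = true
[1.1.2] NOT true = false
[1.1] false OR false = false
[1] NOT false = true
[2.1.1] true AND true = true
[2.1] NOT true = false
[2.2] false OR false = false
[2] exactly-one(false, false) = false
[3] true → true = true
[root] true AND false AND true = false
Overall: false → refused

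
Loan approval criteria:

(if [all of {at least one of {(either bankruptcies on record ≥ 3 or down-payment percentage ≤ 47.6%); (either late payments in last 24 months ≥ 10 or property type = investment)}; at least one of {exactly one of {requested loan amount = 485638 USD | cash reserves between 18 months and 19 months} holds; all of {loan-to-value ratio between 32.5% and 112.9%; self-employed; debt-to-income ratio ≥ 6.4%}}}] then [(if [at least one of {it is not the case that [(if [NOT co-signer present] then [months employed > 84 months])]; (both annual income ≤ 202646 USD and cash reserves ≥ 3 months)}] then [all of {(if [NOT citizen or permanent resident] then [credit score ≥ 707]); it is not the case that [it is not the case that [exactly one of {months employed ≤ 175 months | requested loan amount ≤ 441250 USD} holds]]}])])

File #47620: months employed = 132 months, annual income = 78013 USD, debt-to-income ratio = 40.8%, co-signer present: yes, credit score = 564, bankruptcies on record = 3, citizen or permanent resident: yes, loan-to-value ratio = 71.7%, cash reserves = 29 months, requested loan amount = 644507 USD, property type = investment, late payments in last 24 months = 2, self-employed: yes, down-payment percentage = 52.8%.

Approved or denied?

Approved

Atomic conditions:
  bankruptcies on record ≥ 3: 3 ≥ 3 is true
  down-payment percentage ≤ 47.6%: 52.8 ≤ 47.6 is false
  late payments in last 24 months ≥ 10: 2 ≥ 10 is false
  property type = investment: investment == investment is true
  requested loan amount = 485638 USD: 644507 == 485638 is false
  cash reserves between 18 months and 19 months: 29 in [18, 19] is false
  loan-to-value ratio between 32.5% and 112.9%: 71.7 in [32.5, 112.9] is true
  self-employed: yes → true
  debt-to-income ratio ≥ 6.4%: 40.8 ≥ 6.4 is true
  NOT co-signer present: yes → false
  months employed > 84 months: 132 > 84 is true
  annual income ≤ 202646 USD: 78013 ≤ 202646 is true
  cash reserves ≥ 3 months: 29 ≥ 3 is true
  NOT citizen or permanent resident: yes → false
  credit score ≥ 707: 564 ≥ 707 is false
  months employed ≤ 175 months: 132 ≤ 175 is true
  requested loan amount ≤ 441250 USD: 644507 ≤ 441250 is false
Combine:
[1.1.1] true OR false = true
[1.1.2] false OR true = true
[1.1] true OR true = true
[1.2.1] exactly-one(false, false) = false
[1.2.2] true AND true AND true = true
[1.2] false OR true = true
[1] true AND true = true
[2.1.1.1] false → true (antecedent false ⇒ implication holds) = true
[2.1.1] NOT true = false
[2.1.2] true AND true = true
[2.1] false OR true = true
[2.2.1] false → false (antecedent false ⇒ implication holds) = true
[2.2.2.1.1] exactly-one(true, false) = true
[2.2.2.1] NOT true = false
[2.2.2] NOT false = true
[2.2] true AND true = true
[2] true → true = true
[root] true → true = true
Overall: true → approved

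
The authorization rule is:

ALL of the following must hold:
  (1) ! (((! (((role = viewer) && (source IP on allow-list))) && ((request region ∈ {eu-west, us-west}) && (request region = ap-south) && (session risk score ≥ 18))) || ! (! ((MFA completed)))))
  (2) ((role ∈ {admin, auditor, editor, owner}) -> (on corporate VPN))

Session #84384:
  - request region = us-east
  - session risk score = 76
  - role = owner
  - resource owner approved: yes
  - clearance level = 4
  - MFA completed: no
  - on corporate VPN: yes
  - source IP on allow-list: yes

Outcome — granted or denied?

Atomic conditions:
  role = viewer: owner == viewer is false
  source IP on allow-list: yes → true
  request region ∈ {eu-west, us-west}: us-east is not in the set → false
  request region = ap-south: us-east == ap-south is false
  session risk score ≥ 18: 76 ≥ 18 is true
  MFA completed: no → false
  role ∈ {admin, auditor, editor, owner}: owner is in the set → true
  on corporate VPN: yes → true
Combine:
[1.1.1.1.1] false AND true = false
[1.1.1.1] NOT false = true
[1.1.1.2] false AND false AND true = false
[1.1.1] true AND false = false
[1.1.2.1] NOT false = true
[1.1.2] NOT true = false
[1.1] false OR false = false
[1] NOT false = true
[2] true → true = true
[root] true AND true = true
Overall: true → granted

Granted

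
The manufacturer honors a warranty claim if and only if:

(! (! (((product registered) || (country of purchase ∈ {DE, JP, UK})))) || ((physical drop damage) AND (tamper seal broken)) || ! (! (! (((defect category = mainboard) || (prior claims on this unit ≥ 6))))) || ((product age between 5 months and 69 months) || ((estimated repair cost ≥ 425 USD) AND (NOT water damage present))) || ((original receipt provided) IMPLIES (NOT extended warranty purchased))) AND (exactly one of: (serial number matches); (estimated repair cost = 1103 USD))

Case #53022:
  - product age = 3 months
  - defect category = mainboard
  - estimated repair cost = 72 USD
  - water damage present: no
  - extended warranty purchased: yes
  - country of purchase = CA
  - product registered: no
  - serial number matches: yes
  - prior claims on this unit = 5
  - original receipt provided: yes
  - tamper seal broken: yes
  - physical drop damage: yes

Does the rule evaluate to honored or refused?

Honored

Atomic conditions:
  product registered: no → false
  country of purchase ∈ {DE, JP, UK}: CA is not in the set → false
  physical drop damage: yes → true
  tamper seal broken: yes → true
  defect category = mainboard: mainboard == mainboard is true
  prior claims on this unit ≥ 6: 5 ≥ 6 is false
  product age between 5 months and 69 months: 3 in [5, 69] is false
  estimated repair cost ≥ 425 USD: 72 ≥ 425 is false
  NOT water damage present: no → true
  original receipt provided: yes → true
  NOT extended warranty purchased: yes → false
  serial number matches: yes → true
  estimated repair cost = 1103 USD: 72 == 1103 is false
Combine:
[1.1.1.1] false OR false = false
[1.1.1] NOT false = true
[1.1] NOT true = false
[1.2] true AND true = true
[1.3.1.1.1] true OR false = true
[1.3.1.1] NOT true = false
[1.3.1] NOT false = true
[1.3] NOT true = false
[1.4.2] false AND true = false
[1.4] false OR false = false
[1.5] true → false = false
[1] false OR true OR false OR false OR false = true
[2] exactly-one(true, false) = true
[root] true AND true = true
Overall: true → honored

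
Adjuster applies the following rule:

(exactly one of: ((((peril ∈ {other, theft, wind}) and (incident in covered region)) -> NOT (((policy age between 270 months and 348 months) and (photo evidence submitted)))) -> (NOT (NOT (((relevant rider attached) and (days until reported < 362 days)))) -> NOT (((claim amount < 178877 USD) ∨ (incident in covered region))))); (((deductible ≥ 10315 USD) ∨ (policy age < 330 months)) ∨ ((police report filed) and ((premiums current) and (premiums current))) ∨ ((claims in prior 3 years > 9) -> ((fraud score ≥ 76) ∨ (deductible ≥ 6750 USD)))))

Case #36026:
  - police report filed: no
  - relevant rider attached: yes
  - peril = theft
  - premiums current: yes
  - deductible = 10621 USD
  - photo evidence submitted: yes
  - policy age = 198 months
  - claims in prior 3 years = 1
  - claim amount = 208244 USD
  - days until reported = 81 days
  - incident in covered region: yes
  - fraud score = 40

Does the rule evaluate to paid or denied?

Paid

Atomic conditions:
  peril ∈ {other, theft, wind}: theft is in the set → true
  incident in covered region: yes → true
  policy age between 270 months and 348 months: 198 in [270, 348] is false
  photo evidence submitted: yes → true
  relevant rider attached: yes → true
  days until reported < 362 days: 81 < 362 is true
  claim amount < 178877 USD: 208244 < 178877 is false
  deductible ≥ 10315 USD: 10621 ≥ 10315 is true
  policy age < 330 months: 198 < 330 is true
  police report filed: no → false
  premiums current: yes → true
  claims in prior 3 years > 9: 1 > 9 is false
  fraud score ≥ 76: 40 ≥ 76 is false
  deductible ≥ 6750 USD: 10621 ≥ 6750 is true
Combine:
[1.1.1] true AND true = true
[1.1.2.1] false AND true = false
[1.1.2] NOT false = true
[1.1] true → true = true
[1.2.1.1.1] true AND true = true
[1.2.1.1] NOT true = false
[1.2.1] NOT false = true
[1.2.2.1] false OR true = true
[1.2.2] NOT true = false
[1.2] true → false = false
[1] true → false = false
[2.1] true OR true = true
[2.2.2] true AND true = true
[2.2] false AND true = false
[2.3.2] false OR true = true
[2.3] false → true (antecedent false ⇒ implication holds) = true
[2] true OR false OR true = true
[root] exactly-one(false, true) = true
Overall: true → paid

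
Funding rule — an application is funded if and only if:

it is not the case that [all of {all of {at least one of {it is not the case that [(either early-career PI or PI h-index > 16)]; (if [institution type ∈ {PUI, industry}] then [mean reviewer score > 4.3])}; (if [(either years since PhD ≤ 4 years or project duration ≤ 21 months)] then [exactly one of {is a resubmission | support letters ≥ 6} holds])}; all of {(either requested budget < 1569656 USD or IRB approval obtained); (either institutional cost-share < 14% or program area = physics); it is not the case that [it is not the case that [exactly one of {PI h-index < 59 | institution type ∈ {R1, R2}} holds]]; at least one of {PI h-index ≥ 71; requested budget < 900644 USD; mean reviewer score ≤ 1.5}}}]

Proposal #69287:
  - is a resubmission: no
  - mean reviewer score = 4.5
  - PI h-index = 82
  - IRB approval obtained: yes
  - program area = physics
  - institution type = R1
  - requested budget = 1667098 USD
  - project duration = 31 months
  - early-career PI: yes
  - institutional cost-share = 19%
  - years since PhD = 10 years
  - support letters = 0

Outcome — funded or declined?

Atomic conditions:
  early-career PI: yes → true
  PI h-index > 16: 82 > 16 is true
  institution type ∈ {PUI, industry}: R1 is not in the set → false
  mean reviewer score > 4.3: 4.5 > 4.3 is true
  years since PhD ≤ 4 years: 10 ≤ 4 is false
  project duration ≤ 21 months: 31 ≤ 21 is false
  is a resubmission: no → false
  support letters ≥ 6: 0 ≥ 6 is false
  requested budget < 1569656 USD: 1667098 < 1569656 is false
  IRB approval obtained: yes → true
  institutional cost-share < 14%: 19 < 14 is false
  program area = physics: physics == physics is true
  PI h-index < 59: 82 < 59 is false
  institution type ∈ {R1, R2}: R1 is in the set → true
  PI h-index ≥ 71: 82 ≥ 71 is true
  requested budget < 900644 USD: 1667098 < 900644 is false
  mean reviewer score ≤ 1.5: 4.5 ≤ 1.5 is false
Combine:
[1.1.1.1.1] true OR true = true
[1.1.1.1] NOT true = false
[1.1.1.2] false → true (antecedent false ⇒ implication holds) = true
[1.1.1] false OR true = true
[1.1.2.1] false OR false = false
[1.1.2.2] exactly-one(false, false) = false
[1.1.2] false → false (antecedent false ⇒ implication holds) = true
[1.1] true AND true = true
[1.2.1] false OR true = true
[1.2.2] false OR true = true
[1.2.3.1.1] exactly-one(false, true) = true
[1.2.3.1] NOT true = false
[1.2.3] NOT false = true
[1.2.4] true OR false OR false = true
[1.2] true AND true AND true AND true = true
[1] true AND true = true
[root] NOT true = false
Overall: false → declined

Declined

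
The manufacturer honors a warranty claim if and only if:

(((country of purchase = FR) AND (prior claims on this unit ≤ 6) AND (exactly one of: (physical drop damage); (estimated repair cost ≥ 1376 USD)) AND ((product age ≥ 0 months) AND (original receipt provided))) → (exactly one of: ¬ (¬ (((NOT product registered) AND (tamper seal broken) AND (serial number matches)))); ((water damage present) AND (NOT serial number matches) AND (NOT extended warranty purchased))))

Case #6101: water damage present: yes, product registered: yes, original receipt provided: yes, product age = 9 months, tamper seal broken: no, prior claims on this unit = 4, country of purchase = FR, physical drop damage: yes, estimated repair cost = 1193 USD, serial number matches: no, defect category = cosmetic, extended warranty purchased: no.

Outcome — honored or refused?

Honored

Atomic conditions:
  country of purchase = FR: FR == FR is true
  prior claims on this unit ≤ 6: 4 ≤ 6 is true
  physical drop damage: yes → true
  estimated repair cost ≥ 1376 USD: 1193 ≥ 1376 is false
  product age ≥ 0 months: 9 ≥ 0 is true
  original receipt provided: yes → true
  NOT product registered: yes → false
  tamper seal broken: no → false
  serial number matches: no → false
  water damage present: yes → true
  NOT serial number matches: no → true
  NOT extended warranty purchased: no → true
Combine:
[1.3] exactly-one(true, false) = true
[1.4] true AND true = true
[1] true AND true AND true AND true = true
[2.1.1.1] false AND false AND false = false
[2.1.1] NOT false = true
[2.1] NOT true = false
[2.2] true AND true AND true = true
[2] exactly-one(false, true) = true
[root] true → true = true
Overall: true → honored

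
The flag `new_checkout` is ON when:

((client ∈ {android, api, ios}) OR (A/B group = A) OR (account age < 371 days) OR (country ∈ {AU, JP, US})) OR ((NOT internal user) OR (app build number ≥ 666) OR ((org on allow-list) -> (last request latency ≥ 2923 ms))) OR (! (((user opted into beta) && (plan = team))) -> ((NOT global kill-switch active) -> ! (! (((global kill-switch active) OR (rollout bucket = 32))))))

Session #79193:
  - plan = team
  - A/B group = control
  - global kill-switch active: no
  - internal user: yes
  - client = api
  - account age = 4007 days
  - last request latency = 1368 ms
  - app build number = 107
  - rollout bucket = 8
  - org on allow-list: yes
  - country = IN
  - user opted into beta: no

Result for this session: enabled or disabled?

Enabled

Atomic conditions:
  client ∈ {android, api, ios}: api is in the set → true
  A/B group = A: control == A is false
  account age < 371 days: 4007 < 371 is false
  country ∈ {AU, JP, US}: IN is not in the set → false
  NOT internal user: yes → false
  app build number ≥ 666: 107 ≥ 666 is false
  org on allow-list: yes → true
  last request latency ≥ 2923 ms: 1368 ≥ 2923 is false
  user opted into beta: no → false
  plan = team: team == team is true
  NOT global kill-switch active: no → true
  global kill-switch active: no → false
  rollout bucket = 32: 8 == 32 is false
Combine:
[1] true OR false OR false OR false = true
[2.3] true → false = false
[2] false OR false OR false = false
[3.1.1] false AND true = false
[3.1] NOT false = true
[3.2.2.1.1] false OR false = false
[3.2.2.1] NOT false = true
[3.2.2] NOT true = false
[3.2] true → false = false
[3] true → false = false
[root] true OR false OR false = true
Overall: true → enabled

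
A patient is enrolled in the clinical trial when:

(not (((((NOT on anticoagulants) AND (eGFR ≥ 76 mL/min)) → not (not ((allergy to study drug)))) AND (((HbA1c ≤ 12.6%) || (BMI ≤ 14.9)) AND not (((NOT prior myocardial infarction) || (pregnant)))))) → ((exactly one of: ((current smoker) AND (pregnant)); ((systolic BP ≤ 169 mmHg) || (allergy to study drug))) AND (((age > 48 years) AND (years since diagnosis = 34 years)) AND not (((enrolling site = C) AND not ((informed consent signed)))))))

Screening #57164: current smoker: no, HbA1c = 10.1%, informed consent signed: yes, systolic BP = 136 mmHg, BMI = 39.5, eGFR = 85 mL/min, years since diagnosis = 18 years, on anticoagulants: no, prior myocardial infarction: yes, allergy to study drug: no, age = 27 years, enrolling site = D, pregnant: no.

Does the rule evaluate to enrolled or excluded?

Atomic conditions:
  NOT on anticoagulants: no → true
  eGFR ≥ 76 mL/min: 85 ≥ 76 is true
  allergy to study drug: no → false
  HbA1c ≤ 12.6%: 10.1 ≤ 12.6 is true
  BMI ≤ 14.9: 39.5 ≤ 14.9 is false
  NOT prior myocardial infarction: yes → false
  pregnant: no → false
  current smoker: no → false
  systolic BP ≤ 169 mmHg: 136 ≤ 169 is true
  age > 48 years: 27 > 48 is false
  years since diagnosis = 34 years: 18 == 34 is false
  enrolling site = C: D == C is false
  informed consent signed: yes → true
Combine:
[1.1.1.1] true AND true = true
[1.1.1.2.1] NOT false = true
[1.1.1.2] NOT true = false
[1.1.1] true → false = false
[1.1.2.1] true OR false = true
[1.1.2.2.1] false OR false = false
[1.1.2.2] NOT false = true
[1.1.2] true AND true = true
[1.1] false AND true = false
[1] NOT false = true
[2.1.1] false AND false = false
[2.1.2] true OR false = true
[2.1] exactly-one(false, true) = true
[2.2.1] false AND false = false
[2.2.2.1.2] NOT true = false
[2.2.2.1] false AND false = false
[2.2.2] NOT false = true
[2.2] false AND true = false
[2] true AND false = false
[root] true → false = false
Overall: false → excluded

Excluded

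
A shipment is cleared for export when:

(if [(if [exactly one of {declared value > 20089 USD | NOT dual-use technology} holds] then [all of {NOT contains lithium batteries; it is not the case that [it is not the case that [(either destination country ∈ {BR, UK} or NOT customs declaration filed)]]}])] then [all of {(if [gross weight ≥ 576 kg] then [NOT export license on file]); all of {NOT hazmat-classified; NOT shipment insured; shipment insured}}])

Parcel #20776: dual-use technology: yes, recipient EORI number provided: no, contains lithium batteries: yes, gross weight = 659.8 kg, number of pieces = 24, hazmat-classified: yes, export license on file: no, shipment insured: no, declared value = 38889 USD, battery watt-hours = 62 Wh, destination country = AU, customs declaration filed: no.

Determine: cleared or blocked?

Cleared

Atomic conditions:
  declared value > 20089 USD: 38889 > 20089 is true
  NOT dual-use technology: yes → false
  NOT contains lithium batteries: yes → false
  destination country ∈ {BR, UK}: AU is not in the set → false
  NOT customs declaration filed: no → true
  gross weight ≥ 576 kg: 659.8 ≥ 576 is true
  NOT export license on file: no → true
  NOT hazmat-classified: yes → false
  NOT shipment insured: no → true
  shipment insured: no → false
Combine:
[1.1] exactly-one(true, false) = true
[1.2.2.1.1] false OR true = true
[1.2.2.1] NOT true = false
[1.2.2] NOT false = true
[1.2] false AND true = false
[1] true → false = false
[2.1] true → true = true
[2.2] false AND true AND false = false
[2] true AND false = false
[root] false → false (antecedent false ⇒ implication holds) = true
Overall: true → cleared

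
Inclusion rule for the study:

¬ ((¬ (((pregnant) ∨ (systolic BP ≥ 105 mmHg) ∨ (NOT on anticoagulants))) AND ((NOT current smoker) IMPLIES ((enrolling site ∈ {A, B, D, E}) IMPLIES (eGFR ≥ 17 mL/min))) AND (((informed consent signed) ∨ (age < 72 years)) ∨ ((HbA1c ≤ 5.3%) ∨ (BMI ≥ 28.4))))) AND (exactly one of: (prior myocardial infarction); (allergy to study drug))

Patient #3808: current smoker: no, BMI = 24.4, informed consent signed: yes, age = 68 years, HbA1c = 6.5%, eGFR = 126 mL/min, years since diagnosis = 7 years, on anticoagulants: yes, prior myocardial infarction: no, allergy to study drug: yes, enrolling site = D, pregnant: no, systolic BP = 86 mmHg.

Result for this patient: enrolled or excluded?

Excluded

Atomic conditions:
  pregnant: no → false
  systolic BP ≥ 105 mmHg: 86 ≥ 105 is false
  NOT on anticoagulants: yes → false
  NOT current smoker: no → true
  enrolling site ∈ {A, B, D, E}: D is in the set → true
  eGFR ≥ 17 mL/min: 126 ≥ 17 is true
  informed consent signed: yes → true
  age < 72 years: 68 < 72 is true
  HbA1c ≤ 5.3%: 6.5 ≤ 5.3 is false
  BMI ≥ 28.4: 24.4 ≥ 28.4 is false
  prior myocardial infarction: no → false
  allergy to study drug: yes → true
Combine:
[1.1.1.1] false OR false OR false = false
[1.1.1] NOT false = true
[1.1.2.2] true → true = true
[1.1.2] true → true = true
[1.1.3.1] true OR true = true
[1.1.3.2] false OR false = false
[1.1.3] true OR false = true
[1.1] true AND true AND true = true
[1] NOT true = false
[2] exactly-one(false, true) = true
[root] false AND true = false
Overall: false → excluded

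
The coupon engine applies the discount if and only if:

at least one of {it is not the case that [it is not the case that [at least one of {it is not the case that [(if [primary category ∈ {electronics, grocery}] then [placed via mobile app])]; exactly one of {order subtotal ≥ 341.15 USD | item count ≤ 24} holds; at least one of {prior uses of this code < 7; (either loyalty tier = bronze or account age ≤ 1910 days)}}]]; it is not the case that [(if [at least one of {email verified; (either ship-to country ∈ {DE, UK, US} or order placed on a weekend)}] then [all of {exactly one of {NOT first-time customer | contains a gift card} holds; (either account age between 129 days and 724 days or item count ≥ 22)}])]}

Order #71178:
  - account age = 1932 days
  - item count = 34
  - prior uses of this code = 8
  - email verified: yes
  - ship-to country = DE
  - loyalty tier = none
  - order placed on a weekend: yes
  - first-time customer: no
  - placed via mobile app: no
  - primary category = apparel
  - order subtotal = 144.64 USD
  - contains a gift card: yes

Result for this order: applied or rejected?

Applied

Atomic conditions:
  primary category ∈ {electronics, grocery}: apparel is not in the set → false
  placed via mobile app: no → false
  order subtotal ≥ 341.15 USD: 144.64 ≥ 341.15 is false
  item count ≤ 24: 34 ≤ 24 is false
  prior uses of this code < 7: 8 < 7 is false
  loyalty tier = bronze: none == bronze is false
  account age ≤ 1910 days: 1932 ≤ 1910 is false
  email verified: yes → true
  ship-to country ∈ {DE, UK, US}: DE is in the set → true
  order placed on a weekend: yes → true
  NOT first-time customer: no → true
  contains a gift card: yes → true
  account age between 129 days and 724 days: 1932 in [129, 724] is false
  item count ≥ 22: 34 ≥ 22 is true
Combine:
[1.1.1.1.1] false → false (antecedent false ⇒ implication holds) = true
[1.1.1.1] NOT true = false
[1.1.1.2] exactly-one(false, false) = false
[1.1.1.3.2] false OR false = false
[1.1.1.3] false OR false = false
[1.1.1] false OR false OR false = false
[1.1] NOT false = true
[1] NOT true = false
[2.1.1.2] true OR true = true
[2.1.1] true OR true = true
[2.1.2.1] exactly-one(true, true) = false
[2.1.2.2] false OR true = true
[2.1.2] false AND true = false
[2.1] true → false = false
[2] NOT false = true
[root] false OR true = true
Overall: true → applied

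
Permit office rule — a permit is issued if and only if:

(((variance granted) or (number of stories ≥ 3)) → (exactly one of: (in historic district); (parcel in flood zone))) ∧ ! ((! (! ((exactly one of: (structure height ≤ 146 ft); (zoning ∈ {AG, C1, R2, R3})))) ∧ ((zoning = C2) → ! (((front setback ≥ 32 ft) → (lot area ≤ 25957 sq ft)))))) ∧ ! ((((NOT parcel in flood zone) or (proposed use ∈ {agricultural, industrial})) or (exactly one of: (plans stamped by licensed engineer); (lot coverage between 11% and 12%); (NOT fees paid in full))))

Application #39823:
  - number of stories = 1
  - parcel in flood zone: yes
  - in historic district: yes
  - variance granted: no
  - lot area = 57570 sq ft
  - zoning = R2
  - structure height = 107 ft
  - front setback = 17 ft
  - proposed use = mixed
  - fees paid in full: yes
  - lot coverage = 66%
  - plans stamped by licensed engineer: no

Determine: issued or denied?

Atomic conditions:
  variance granted: no → false
  number of stories ≥ 3: 1 ≥ 3 is false
  in historic district: yes → true
  parcel in flood zone: yes → true
  structure height ≤ 146 ft: 107 ≤ 146 is true
  zoning ∈ {AG, C1, R2, R3}: R2 is in the set → true
  zoning = C2: R2 == C2 is false
  front setback ≥ 32 ft: 17 ≥ 32 is false
  lot area ≤ 25957 sq ft: 57570 ≤ 25957 is false
  NOT parcel in flood zone: yes → false
  proposed use ∈ {agricultural, industrial}: mixed is not in the set → false
  plans stamped by licensed engineer: no → false
  lot coverage between 11% and 12%: 66 in [11, 12] is false
  NOT fees paid in full: yes → false
Combine:
[1.1] false OR false = false
[1.2] exactly-one(true, true) = false
[1] false → false (antecedent false ⇒ implication holds) = true
[2.1.1.1.1] exactly-one(true, true) = false
[2.1.1.1] NOT false = true
[2.1.1] NOT true = false
[2.1.2.2.1] false → false (antecedent false ⇒ implication holds) = true
[2.1.2.2] NOT true = false
[2.1.2] false → false (antecedent false ⇒ implication holds) = true
[2.1] false AND true = false
[2] NOT false = true
[3.1.1] false OR false = false
[3.1.2] exactly-one(false, false, false) = false
[3.1] false OR false = false
[3] NOT false = true
[root] true AND true AND true = true
Overall: true → issued

Issued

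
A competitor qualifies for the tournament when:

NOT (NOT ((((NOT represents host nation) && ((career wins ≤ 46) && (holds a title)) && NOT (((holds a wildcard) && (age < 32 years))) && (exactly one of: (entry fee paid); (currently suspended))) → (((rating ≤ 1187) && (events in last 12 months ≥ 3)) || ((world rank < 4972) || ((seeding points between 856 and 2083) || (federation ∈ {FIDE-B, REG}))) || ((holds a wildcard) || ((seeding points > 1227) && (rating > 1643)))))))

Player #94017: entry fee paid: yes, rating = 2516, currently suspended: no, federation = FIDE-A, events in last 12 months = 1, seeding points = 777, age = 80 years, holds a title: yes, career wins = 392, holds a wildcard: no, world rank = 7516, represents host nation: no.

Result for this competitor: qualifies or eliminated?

Atomic conditions:
  NOT represents host nation: no → true
  career wins ≤ 46: 392 ≤ 46 is false
  holds a title: yes → true
  holds a wildcard: no → false
  age < 32 years: 80 < 32 is false
  entry fee paid: yes → true
  currently suspended: no → false
  rating ≤ 1187: 2516 ≤ 1187 is false
  events in last 12 months ≥ 3: 1 ≥ 3 is false
  world rank < 4972: 7516 < 4972 is false
  seeding points between 856 and 2083: 777 in [856, 2083] is false
  federation ∈ {FIDE-B, REG}: FIDE-A is not in the set → false
  seeding points > 1227: 777 > 1227 is false
  rating > 1643: 2516 > 1643 is true
Combine:
[1.1.1.2] false AND true = false
[1.1.1.3.1] false AND false = false
[1.1.1.3] NOT false = true
[1.1.1.4] exactly-one(true, false) = true
[1.1.1] true AND false AND true AND true = false
[1.1.2.1] false AND false = false
[1.1.2.2.2] false OR false = false
[1.1.2.2] false OR false = false
[1.1.2.3.2] false AND true = false
[1.1.2.3] false OR false = false
[1.1.2] false OR false OR false = false
[1.1] false → false (antecedent false ⇒ implication holds) = true
[1] NOT true = false
[root] NOT false = true
Overall: true → qualifies

Qualifies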